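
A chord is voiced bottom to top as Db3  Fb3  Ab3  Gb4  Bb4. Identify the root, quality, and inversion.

Gb dominant ninth, second inversion

Reducing to letter names: Db, Fb, Ab, Gb, Bb. These stack in thirds as Gb–Bb–Db–Fb–Ab — a Gb dominant ninth chord.
With the fifth (Db) in the bass, the chord is in second inversion.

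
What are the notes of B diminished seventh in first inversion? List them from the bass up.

B diminished seventh is B–D–F–Ab. First inversion puts the third (D) in the bass, with the remaining tones above: D, F, Ab, B.

D, F, Ab, B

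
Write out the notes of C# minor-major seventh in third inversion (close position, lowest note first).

B#, C#, E, G#

Spelling C# minor-major seventh: C#–E–G#–B#. In third inversion the seventh is bass, giving B#, C#, E, G# from the bottom.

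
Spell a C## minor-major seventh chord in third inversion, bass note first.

C## minor-major seventh is C##–E#–G##–B##. Third inversion puts the seventh (B##) in the bass, with the remaining tones above: B##, C##, E#, G##.

B##, C##, E#, G##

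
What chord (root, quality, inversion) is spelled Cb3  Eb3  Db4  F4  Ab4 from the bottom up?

Reducing to letter names: Cb, Eb, Db, F, Ab. These stack in thirds as Db–F–Ab–Cb–Eb — a Db dominant ninth chord.
Cb is the seventh of Db dominant ninth; seventh in the bass means third inversion.

Db dominant ninth, third inversion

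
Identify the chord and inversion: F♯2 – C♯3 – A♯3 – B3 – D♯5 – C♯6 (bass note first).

B major ninth, second inversion

The pitch classes F#, C#, A#, B, D# arrange in thirds as B–D#–F#–A#–C#: a B major ninth chord.
F# is the fifth of B major ninth; fifth in the bass means second inversion.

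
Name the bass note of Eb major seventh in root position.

Eb

Eb major seventh is Eb–G–Bb–D. Root position places the root in the bass: Eb.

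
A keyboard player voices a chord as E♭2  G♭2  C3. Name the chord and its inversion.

The distinct note names are Eb, Gb, C. Stacked in thirds they read C–Eb–Gb, which is a diminished triad on C.
Eb is the third of C diminished; third in the bass means first inversion (figured bass 6).

C diminished, first inversion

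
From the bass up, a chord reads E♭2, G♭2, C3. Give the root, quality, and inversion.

C diminished, first inversion

Reducing to letter names: Eb, Gb, C. These stack in thirds as C–Eb–Gb — a C diminished triad.
With the third (Eb) in the bass, the chord is in first inversion (figured bass 6).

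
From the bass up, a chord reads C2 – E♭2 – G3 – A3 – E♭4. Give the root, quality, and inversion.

A half-diminished seventh, first inversion

Reducing to letter names: C, Eb, G, A. These stack in thirds as A–C–Eb–G — an A half-diminished seventh chord.
With the third (C) in the bass, the chord is in first inversion (figured bass 6/5).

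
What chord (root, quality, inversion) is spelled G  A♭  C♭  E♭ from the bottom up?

Ab minor-major seventh, third inversion

The pitch classes G, Ab, Cb, Eb arrange in thirds as Ab–Cb–Eb–G: an Ab minor-major seventh chord.
G is the seventh of Ab minor-major seventh; seventh in the bass means third inversion (figured bass 4/2).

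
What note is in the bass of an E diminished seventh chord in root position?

E

The root of E diminished seventh (E–G–Bb–Db) is E; that is the bass in root position.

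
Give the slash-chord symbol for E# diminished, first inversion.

First inversion of E# diminished has the third (G#) in the bass. As a slash chord: E#dim/G#.

E#dim/G#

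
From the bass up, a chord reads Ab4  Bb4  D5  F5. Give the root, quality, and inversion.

Bb dominant seventh, third inversion

The distinct note names are Ab, Bb, D, F. Stacked in thirds they read Bb–D–F–Ab, which is a dominant seventh chord on Bb.
The lowest note is Ab, the seventh of the chord, so this is third inversion (figured bass 4/2).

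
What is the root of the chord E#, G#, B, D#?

E#

E#, G#, B, D# are the tones of an E# half-diminished seventh chord (E#–G#–B–D#), making E# the root.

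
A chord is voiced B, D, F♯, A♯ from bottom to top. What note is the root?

The distinct letter names are B, D, F#, A#. Arranged as a stack of thirds they read B–D–F#–A#, so B is the root (a B minor-major seventh chord).

B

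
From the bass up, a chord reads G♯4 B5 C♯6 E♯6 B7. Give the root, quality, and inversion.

C# dominant seventh, second inversion

Reducing to letter names: G#, B, C#, E#. These stack in thirds as C#–E#–G#–B — a C# dominant seventh chord.
With the fifth (G#) in the bass, the chord is in second inversion (figured bass 4/3).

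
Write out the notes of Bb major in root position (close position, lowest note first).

Bb, D, F

Spelling Bb major: Bb–D–F. In root position the root is bass, giving Bb, D, F from the bottom.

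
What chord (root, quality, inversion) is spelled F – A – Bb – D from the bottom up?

Bb major seventh, second inversion

The distinct note names are F, A, Bb, D. Stacked in thirds they read Bb–D–F–A, which is a major seventh chord on Bb.
With the fifth (F) in the bass, the chord is in second inversion (figured bass 4/3).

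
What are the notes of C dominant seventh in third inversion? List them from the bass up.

C dominant seventh is C–E–G–Bb. Third inversion puts the seventh (Bb) in the bass, with the remaining tones above: Bb, C, E, G.

Bb, C, E, G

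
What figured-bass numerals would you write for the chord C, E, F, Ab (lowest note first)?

4/3

The notes C, E, F, Ab stack in thirds as F–Ab–C–E — an F minor-major seventh chord. The bass C is the fifth, so this is second inversion: figured 4/3.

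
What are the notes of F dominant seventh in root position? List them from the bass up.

Spelling F dominant seventh: F–A–C–Eb. In root position the root is bass, giving F, A, C, Eb from the bottom.

F, A, C, Eb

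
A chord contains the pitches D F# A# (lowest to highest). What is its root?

The distinct letter names are D, F#, A#. Arranged as a stack of thirds they read D–F#–A#, so D is the root (a D augmented triad).

D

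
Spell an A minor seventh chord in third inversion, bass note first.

G, A, C, E

The chord tones are A–C–E–G. With the seventh (G) lowest for third inversion: G, A, C, E.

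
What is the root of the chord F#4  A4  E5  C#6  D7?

D

The distinct letter names are F#, A, E, C#, D. Arranged as a stack of thirds they read D–F#–A–C#–E, so D is the root (a D major ninth chord).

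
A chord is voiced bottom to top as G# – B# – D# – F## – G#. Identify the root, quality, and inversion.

G# major seventh, root position

The distinct note names are G#, B#, D#, F##. Stacked in thirds they read G#–B#–D#–F##, which is a major seventh chord on G#.
With the root (G#) in the bass, the chord is in root position (figured bass 7).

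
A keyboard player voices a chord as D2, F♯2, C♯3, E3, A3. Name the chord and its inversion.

D major ninth, root position

Reducing to letter names: D, F#, C#, E, A. These stack in thirds as D–F#–A–C#–E — a D major ninth chord.
The lowest note is D, the root of the chord, so this is root position.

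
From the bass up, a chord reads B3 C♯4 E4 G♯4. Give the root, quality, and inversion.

C# minor seventh, third inversion

Reducing to letter names: B, C#, E, G#. These stack in thirds as C#–E–G#–B — a C# minor seventh chord.
With the seventh (B) in the bass, the chord is in third inversion (figured bass 4/2).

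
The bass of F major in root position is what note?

F

In root position the root is lowest. For F major (F–A–C) that is F.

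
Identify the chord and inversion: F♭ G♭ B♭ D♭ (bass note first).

The pitch classes Fb, Gb, Bb, Db arrange in thirds as Gb–Bb–Db–Fb: a Gb dominant seventh chord.
With the seventh (Fb) in the bass, the chord is in third inversion (figured bass 4/2).

Gb dominant seventh, third inversion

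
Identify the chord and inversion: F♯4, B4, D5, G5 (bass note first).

G major seventh, third inversion

The distinct note names are F#, B, D, G. Stacked in thirds they read G–B–D–F#, which is a major seventh chord on G.
The lowest note is F#, the seventh of the chord, so this is third inversion (figured bass 4/2).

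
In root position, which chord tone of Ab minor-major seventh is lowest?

Ab

In root position the root is lowest. For Ab minor-major seventh (Ab–Cb–Eb–G) that is Ab.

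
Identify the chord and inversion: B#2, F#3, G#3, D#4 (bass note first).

The distinct note names are B#, F#, G#, D#. Stacked in thirds they read G#–B#–D#–F#, which is a dominant seventh chord on G#.
B# is the third of G# dominant seventh; third in the bass means first inversion (figured bass 6/5).

G# dominant seventh, first inversion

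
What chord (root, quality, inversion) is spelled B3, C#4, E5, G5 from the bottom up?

C# half-diminished seventh, third inversion

The pitch classes B, C#, E, G arrange in thirds as C#–E–G–B: a C# half-diminished seventh chord.
B is the seventh of C# half-diminished seventh; seventh in the bass means third inversion (figured bass 4/2).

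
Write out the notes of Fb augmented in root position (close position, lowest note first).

Fb, Ab, C

Fb augmented is Fb–Ab–C. Root position puts the root (Fb) in the bass, with the remaining tones above: Fb, Ab, C.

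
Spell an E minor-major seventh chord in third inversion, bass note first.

D#, E, G, B

E minor-major seventh is E–G–B–D#. Third inversion puts the seventh (D#) in the bass, with the remaining tones above: D#, E, G, B.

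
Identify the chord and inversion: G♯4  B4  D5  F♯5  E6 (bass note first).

The pitch classes G#, B, D, F#, E arrange in thirds as E–G#–B–D–F#: an E dominant ninth chord.
With the third (G#) in the bass, the chord is in first inversion.

E dominant ninth, first inversion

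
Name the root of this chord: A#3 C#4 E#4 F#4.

Reordering A#, C#, E#, F# into stacked thirds gives F#–A#–C#–E#; the bottom of that stack, F#, is the root.

F#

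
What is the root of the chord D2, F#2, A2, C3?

D

The distinct letter names are D, F#, A, C. Arranged as a stack of thirds they read D–F#–A–C, so D is the root (a D dominant seventh chord).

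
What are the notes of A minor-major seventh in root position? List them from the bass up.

The chord tones are A–C–E–G#. With the root (A) lowest for root position: A, C, E, G#.

A, C, E, G#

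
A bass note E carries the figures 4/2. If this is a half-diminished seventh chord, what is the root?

The figures 4/2 mean the seventh of the chord is in the bass. If E is the seventh of a half-diminished seventh chord, the root is F# (chord tones F#–A–C–E).

F#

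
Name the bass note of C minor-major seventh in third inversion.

B

The seventh of C minor-major seventh (C–Eb–G–B) is B; that is the bass in third inversion.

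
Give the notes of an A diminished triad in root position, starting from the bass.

A, C, Eb

Spelling A diminished: A–C–Eb. In root position the root is bass, giving A, C, Eb from the bottom.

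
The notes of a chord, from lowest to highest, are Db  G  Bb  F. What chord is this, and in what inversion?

G half-diminished seventh, second inversion

The pitch classes Db, G, Bb, F arrange in thirds as G–Bb–Db–F: a G half-diminished seventh chord.
The lowest note is Db, the fifth of the chord, so this is second inversion (figured bass 4/3).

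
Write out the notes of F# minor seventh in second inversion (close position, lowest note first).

The chord tones are F#–A–C#–E. With the fifth (C#) lowest for second inversion: C#, E, F#, A.

C#, E, F#, A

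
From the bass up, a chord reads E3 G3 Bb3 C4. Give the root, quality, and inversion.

Reducing to letter names: E, G, Bb, C. These stack in thirds as C–E–G–Bb — a C dominant seventh chord.
E is the third of C dominant seventh; third in the bass means first inversion (figured bass 6/5).

C dominant seventh, first inversion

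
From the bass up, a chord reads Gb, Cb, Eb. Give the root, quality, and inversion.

Cb major, second inversion

The distinct note names are Gb, Cb, Eb. Stacked in thirds they read Cb–Eb–Gb, which is a major triad on Cb.
The lowest note is Gb, the fifth of the chord, so this is second inversion (figured bass 6/4).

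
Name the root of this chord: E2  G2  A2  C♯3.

E, G, A, C# are the tones of an A dominant seventh chord (A–C#–E–G), making A the root.

A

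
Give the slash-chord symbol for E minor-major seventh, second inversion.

Second inversion of E minor-major seventh has the fifth (B) in the bass. As a slash chord: Em(maj7)/B.

Em(maj7)/B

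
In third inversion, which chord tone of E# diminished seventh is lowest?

The seventh of E# diminished seventh (E#–G#–B–D) is D; that is the bass in third inversion.

D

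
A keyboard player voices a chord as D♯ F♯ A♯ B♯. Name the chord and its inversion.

Reducing to letter names: D#, F#, A#, B#. These stack in thirds as B#–D#–F#–A# — a B# half-diminished seventh chord.
With the third (D#) in the bass, the chord is in first inversion (figured bass 6/5).

B# half-diminished seventh, first inversion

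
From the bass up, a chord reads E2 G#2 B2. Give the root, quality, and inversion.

E major, root position

The pitch classes E, G#, B arrange in thirds as E–G#–B: an E major triad.
E is the root of E major; root in the bass means root position (figured bass 5/3).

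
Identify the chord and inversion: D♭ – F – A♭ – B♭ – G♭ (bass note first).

The pitch classes Db, F, Ab, Bb, Gb arrange in thirds as Gb–Bb–Db–F–Ab: a Gb major ninth chord.
The lowest note is Db, the fifth of the chord, so this is second inversion.

Gb major ninth, second inversion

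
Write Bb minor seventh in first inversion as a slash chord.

First inversion of Bb minor seventh has the third (Db) in the bass. As a slash chord: Bbm7/Db.

Bbm7/Db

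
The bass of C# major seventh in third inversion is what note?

B#

In third inversion the seventh is lowest. For C# major seventh (C#–E#–G#–B#) that is B#.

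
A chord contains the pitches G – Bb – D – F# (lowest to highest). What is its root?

G

Reordering G, Bb, D, F# into stacked thirds gives G–Bb–D–F#; the bottom of that stack, G, is the root.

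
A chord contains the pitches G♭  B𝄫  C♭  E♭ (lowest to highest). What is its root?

Gb, Bbb, Cb, Eb are the tones of a Cb dominant seventh chord (Cb–Eb–Gb–Bbb), making Cb the root.

Cb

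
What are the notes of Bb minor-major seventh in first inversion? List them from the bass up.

Db, F, A, Bb

The chord tones are Bb–Db–F–A. With the third (Db) lowest for first inversion: Db, F, A, Bb.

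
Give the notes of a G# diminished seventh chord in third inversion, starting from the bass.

F, G#, B, D

G# diminished seventh is G#–B–D–F. Third inversion puts the seventh (F) in the bass, with the remaining tones above: F, G#, B, D.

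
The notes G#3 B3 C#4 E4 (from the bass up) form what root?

Reordering G#, B, C#, E into stacked thirds gives C#–E–G#–B; the bottom of that stack, C#, is the root.

C#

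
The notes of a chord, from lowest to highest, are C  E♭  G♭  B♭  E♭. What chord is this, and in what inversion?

The distinct note names are C, Eb, Gb, Bb. Stacked in thirds they read C–Eb–Gb–Bb, which is a half-diminished seventh chord on C.
With the root (C) in the bass, the chord is in root position (figured bass 7).

C half-diminished seventh, root position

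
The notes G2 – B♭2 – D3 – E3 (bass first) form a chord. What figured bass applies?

The notes G, Bb, D, E stack in thirds as E–G–Bb–D — an E half-diminished seventh chord. The bass G is the third, so this is first inversion: figured 6/5.

6/5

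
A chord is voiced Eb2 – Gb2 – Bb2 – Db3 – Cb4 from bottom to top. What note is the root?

Cb

The distinct letter names are Eb, Gb, Bb, Db, Cb. Arranged as a stack of thirds they read Cb–Eb–Gb–Bb–Db, so Cb is the root (a Cb major ninth chord).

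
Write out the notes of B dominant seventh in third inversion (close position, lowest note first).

A, B, D#, F#

The chord tones are B–D#–F#–A. With the seventh (A) lowest for third inversion: A, B, D#, F#.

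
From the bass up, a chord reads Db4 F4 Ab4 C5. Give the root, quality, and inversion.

Db major seventh, root position

The distinct note names are Db, F, Ab, C. Stacked in thirds they read Db–F–Ab–C, which is a major seventh chord on Db.
With the root (Db) in the bass, the chord is in root position (figured bass 7).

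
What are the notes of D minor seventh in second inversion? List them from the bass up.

A, C, D, F

The chord tones are D–F–A–C. With the fifth (A) lowest for second inversion: A, C, D, F.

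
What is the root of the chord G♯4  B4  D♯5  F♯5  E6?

E

G#, B, D#, F#, E are the tones of an E major ninth chord (E–G#–B–D#–F#), making E the root.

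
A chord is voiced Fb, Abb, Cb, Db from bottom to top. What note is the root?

Fb, Abb, Cb, Db are the tones of a Db half-diminished seventh chord (Db–Fb–Abb–Cb), making Db the root.

Db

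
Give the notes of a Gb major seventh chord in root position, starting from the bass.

Gb, Bb, Db, F

Spelling Gb major seventh: Gb–Bb–Db–F. In root position the root is bass, giving Gb, Bb, Db, F from the bottom.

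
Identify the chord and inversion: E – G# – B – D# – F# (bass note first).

The pitch classes E, G#, B, D#, F# arrange in thirds as E–G#–B–D#–F#: an E major ninth chord.
With the root (E) in the bass, the chord is in root position.

E major ninth, root position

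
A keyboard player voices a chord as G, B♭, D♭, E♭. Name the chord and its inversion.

Reducing to letter names: G, Bb, Db, Eb. These stack in thirds as Eb–G–Bb–Db — an Eb dominant seventh chord.
With the third (G) in the bass, the chord is in first inversion (figured bass 6/5).

Eb dominant seventh, first inversion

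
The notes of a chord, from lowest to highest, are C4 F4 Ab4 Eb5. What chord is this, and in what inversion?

The pitch classes C, F, Ab, Eb arrange in thirds as F–Ab–C–Eb: an F minor seventh chord.
The lowest note is C, the fifth of the chord, so this is second inversion (figured bass 4/3).

F minor seventh, second inversion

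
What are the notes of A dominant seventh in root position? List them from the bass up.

Spelling A dominant seventh: A–C#–E–G. In root position the root is bass, giving A, C#, E, G from the bottom.

A, C#, E, G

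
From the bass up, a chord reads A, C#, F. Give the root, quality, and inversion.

F augmented, first inversion

Reducing to letter names: A, C#, F. These stack in thirds as F–A–C# — an F augmented triad.
The lowest note is A, the third of the chord, so this is first inversion (figured bass 6).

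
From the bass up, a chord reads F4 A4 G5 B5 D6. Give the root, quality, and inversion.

The distinct note names are F, A, G, B, D. Stacked in thirds they read G–B–D–F–A, which is a dominant ninth chord on G.
With the seventh (F) in the bass, the chord is in third inversion.

G dominant ninth, third inversion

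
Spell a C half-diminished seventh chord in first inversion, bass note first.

C half-diminished seventh is C–Eb–Gb–Bb. First inversion puts the third (Eb) in the bass, with the remaining tones above: Eb, Gb, Bb, C.

Eb, Gb, Bb, C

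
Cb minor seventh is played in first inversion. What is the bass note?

Ebb

The third of Cb minor seventh (Cb–Ebb–Gb–Bbb) is Ebb; that is the bass in first inversion.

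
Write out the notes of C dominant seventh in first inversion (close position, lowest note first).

The chord tones are C–E–G–Bb. With the third (E) lowest for first inversion: E, G, Bb, C.

E, G, Bb, C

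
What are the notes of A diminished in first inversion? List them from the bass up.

C, Eb, A

A diminished is A–C–Eb. First inversion puts the third (C) in the bass, with the remaining tones above: C, Eb, A.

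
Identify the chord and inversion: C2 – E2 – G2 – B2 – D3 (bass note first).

C major ninth, root position

The distinct note names are C, E, G, B, D. Stacked in thirds they read C–E–G–B–D, which is a major ninth chord on C.
C is the root of C major ninth; root in the bass means root position.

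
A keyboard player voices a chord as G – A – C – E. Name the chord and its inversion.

Reducing to letter names: G, A, C, E. These stack in thirds as A–C–E–G — an A minor seventh chord.
With the seventh (G) in the bass, the chord is in third inversion (figured bass 4/2).

A minor seventh, third inversion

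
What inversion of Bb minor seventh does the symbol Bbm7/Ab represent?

Bbm7/Ab means Bb minor seventh with Ab in the bass. Ab is the seventh of Bb minor seventh (Bb–Db–F–Ab), so this is third inversion.

third inversion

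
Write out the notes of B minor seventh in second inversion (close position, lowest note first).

Spelling B minor seventh: B–D–F#–A. In second inversion the fifth is bass, giving F#, A, B, D from the bottom.

F#, A, B, D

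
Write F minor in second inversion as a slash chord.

Second inversion of F minor has the fifth (C) in the bass. As a slash chord: Fm/C.

Fm/C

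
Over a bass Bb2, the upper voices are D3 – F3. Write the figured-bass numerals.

The notes Bb, D, F stack in thirds as Bb–D–F — a Bb major triad. The bass Bb is the root, so this is root position: figured 5/3.

5/3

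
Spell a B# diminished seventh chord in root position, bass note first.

The chord tones are B#–D#–F#–A. With the root (B#) lowest for root position: B#, D#, F#, A.

B#, D#, F#, A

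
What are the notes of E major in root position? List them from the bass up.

E, G#, B

E major is E–G#–B. Root position puts the root (E) in the bass, with the remaining tones above: E, G#, B.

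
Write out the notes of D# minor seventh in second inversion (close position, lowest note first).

Spelling D# minor seventh: D#–F#–A#–C#. In second inversion the fifth is bass, giving A#, C#, D#, F# from the bottom.

A#, C#, D#, F#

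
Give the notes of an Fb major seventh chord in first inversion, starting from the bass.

The chord tones are Fb–Ab–Cb–Eb. With the third (Ab) lowest for first inversion: Ab, Cb, Eb, Fb.

Ab, Cb, Eb, Fb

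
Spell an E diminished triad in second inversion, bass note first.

E diminished is E–G–Bb. Second inversion puts the fifth (Bb) in the bass, with the remaining tones above: Bb, E, G.

Bb, E, G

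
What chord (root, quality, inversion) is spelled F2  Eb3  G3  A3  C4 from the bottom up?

F dominant ninth, root position

The pitch classes F, Eb, G, A, C arrange in thirds as F–A–C–Eb–G: an F dominant ninth chord.
With the root (F) in the bass, the chord is in root position.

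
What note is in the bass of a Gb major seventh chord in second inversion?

Db

Gb major seventh is Gb–Bb–Db–F. Second inversion places the fifth in the bass: Db.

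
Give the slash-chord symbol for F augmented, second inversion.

Second inversion of F augmented has the fifth (C#) in the bass. As a slash chord: Faug/C#.

Faug/C#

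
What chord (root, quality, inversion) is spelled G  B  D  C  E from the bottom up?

C major ninth, second inversion

The distinct note names are G, B, D, C, E. Stacked in thirds they read C–E–G–B–D, which is a major ninth chord on C.
G is the fifth of C major ninth; fifth in the bass means second inversion.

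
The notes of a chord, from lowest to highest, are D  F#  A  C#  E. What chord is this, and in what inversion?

D major ninth, root position

The distinct note names are D, F#, A, C#, E. Stacked in thirds they read D–F#–A–C#–E, which is a major ninth chord on D.
The lowest note is D, the root of the chord, so this is root position.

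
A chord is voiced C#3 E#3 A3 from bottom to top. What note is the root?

Reordering C#, E#, A into stacked thirds gives A–C#–E#; the bottom of that stack, A, is the root.

A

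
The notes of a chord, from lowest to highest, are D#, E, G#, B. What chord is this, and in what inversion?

E major seventh, third inversion

The pitch classes D#, E, G#, B arrange in thirds as E–G#–B–D#: an E major seventh chord.
The lowest note is D#, the seventh of the chord, so this is third inversion (figured bass 4/2).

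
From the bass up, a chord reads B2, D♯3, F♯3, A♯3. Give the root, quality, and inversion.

B major seventh, root position

The distinct note names are B, D#, F#, A#. Stacked in thirds they read B–D#–F#–A#, which is a major seventh chord on B.
With the root (B) in the bass, the chord is in root position (figured bass 7).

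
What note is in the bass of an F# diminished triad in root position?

F#

The root of F# diminished (F#–A–C) is F#; that is the bass in root position.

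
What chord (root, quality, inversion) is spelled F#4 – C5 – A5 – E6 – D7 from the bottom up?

The distinct note names are F#, C, A, E, D. Stacked in thirds they read D–F#–A–C–E, which is a dominant ninth chord on D.
The lowest note is F#, the third of the chord, so this is first inversion.

D dominant ninth, first inversion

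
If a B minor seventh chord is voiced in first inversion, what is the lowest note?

The third of B minor seventh (B–D–F#–A) is D; that is the bass in first inversion.

D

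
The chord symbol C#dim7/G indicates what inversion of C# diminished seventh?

C#dim7/G means C# diminished seventh with G in the bass. G is the fifth of C# diminished seventh (C#–E–G–Bb), so this is second inversion.

second inversion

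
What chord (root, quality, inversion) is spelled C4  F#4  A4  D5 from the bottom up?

D dominant seventh, third inversion

Reducing to letter names: C, F#, A, D. These stack in thirds as D–F#–A–C — a D dominant seventh chord.
The lowest note is C, the seventh of the chord, so this is third inversion (figured bass 4/2).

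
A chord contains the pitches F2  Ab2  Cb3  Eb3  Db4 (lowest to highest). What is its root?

Db

The distinct letter names are F, Ab, Cb, Eb, Db. Arranged as a stack of thirds they read Db–F–Ab–Cb–Eb, so Db is the root (a Db dominant ninth chord).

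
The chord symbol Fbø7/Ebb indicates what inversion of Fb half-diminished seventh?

Fbø7/Ebb means Fb half-diminished seventh with Ebb in the bass. Ebb is the seventh of Fb half-diminished seventh (Fb–Abb–Cbb–Ebb), so this is third inversion.

third inversion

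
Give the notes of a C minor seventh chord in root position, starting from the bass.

The chord tones are C–Eb–G–Bb. With the root (C) lowest for root position: C, Eb, G, Bb.

C, Eb, G, Bb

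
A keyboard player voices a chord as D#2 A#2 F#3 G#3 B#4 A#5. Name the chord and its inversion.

Reducing to letter names: D#, A#, F#, G#, B#. These stack in thirds as G#–B#–D#–F#–A# — a G# dominant ninth chord.
D# is the fifth of G# dominant ninth; fifth in the bass means second inversion.

G# dominant ninth, second inversion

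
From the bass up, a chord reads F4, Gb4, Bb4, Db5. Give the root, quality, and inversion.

Gb major seventh, third inversion

The pitch classes F, Gb, Bb, Db arrange in thirds as Gb–Bb–Db–F: a Gb major seventh chord.
With the seventh (F) in the bass, the chord is in third inversion (figured bass 4/2).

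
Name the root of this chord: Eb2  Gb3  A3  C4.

Eb, Gb, A, C are the tones of an A diminished seventh chord (A–C–Eb–Gb), making A the root.

A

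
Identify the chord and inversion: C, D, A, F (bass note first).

D minor seventh, third inversion

The distinct note names are C, D, A, F. Stacked in thirds they read D–F–A–C, which is a minor seventh chord on D.
C is the seventh of D minor seventh; seventh in the bass means third inversion (figured bass 4/2).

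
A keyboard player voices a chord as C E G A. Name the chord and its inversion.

Reducing to letter names: C, E, G, A. These stack in thirds as A–C–E–G — an A minor seventh chord.
C is the third of A minor seventh; third in the bass means first inversion (figured bass 6/5).

A minor seventh, first inversion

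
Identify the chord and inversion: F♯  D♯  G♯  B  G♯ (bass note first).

Reducing to letter names: F#, D#, G#, B. These stack in thirds as G#–B–D#–F# — a G# minor seventh chord.
With the seventh (F#) in the bass, the chord is in third inversion (figured bass 4/2).

G# minor seventh, third inversion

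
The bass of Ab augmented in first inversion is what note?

C

In first inversion the third is lowest. For Ab augmented (Ab–C–E) that is C.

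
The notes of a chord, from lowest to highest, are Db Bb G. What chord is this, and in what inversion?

Reducing to letter names: Db, Bb, G. These stack in thirds as G–Bb–Db — a G diminished triad.
Db is the fifth of G diminished; fifth in the bass means second inversion (figured bass 6/4).

G diminished, second inversion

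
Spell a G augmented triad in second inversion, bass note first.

Spelling G augmented: G–B–D#. In second inversion the fifth is bass, giving D#, G, B from the bottom.

D#, G, B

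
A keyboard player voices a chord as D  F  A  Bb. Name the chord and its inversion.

Bb major seventh, first inversion

The pitch classes D, F, A, Bb arrange in thirds as Bb–D–F–A: a Bb major seventh chord.
D is the third of Bb major seventh; third in the bass means first inversion (figured bass 6/5).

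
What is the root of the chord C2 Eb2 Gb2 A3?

The distinct letter names are C, Eb, Gb, A. Arranged as a stack of thirds they read A–C–Eb–Gb, so A is the root (an A diminished seventh chord).

A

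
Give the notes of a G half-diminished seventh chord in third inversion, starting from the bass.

Spelling G half-diminished seventh: G–Bb–Db–F. In third inversion the seventh is bass, giving F, G, Bb, Db from the bottom.

F, G, Bb, Db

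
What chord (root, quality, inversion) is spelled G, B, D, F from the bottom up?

G dominant seventh, root position

The distinct note names are G, B, D, F. Stacked in thirds they read G–B–D–F, which is a dominant seventh chord on G.
The lowest note is G, the root of the chord, so this is root position (figured bass 7).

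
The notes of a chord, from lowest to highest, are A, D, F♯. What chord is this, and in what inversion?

The pitch classes A, D, F# arrange in thirds as D–F#–A: a D major triad.
The lowest note is A, the fifth of the chord, so this is second inversion (figured bass 6/4).

D major, second inversion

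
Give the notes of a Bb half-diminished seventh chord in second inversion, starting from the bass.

The chord tones are Bb–Db–Fb–Ab. With the fifth (Fb) lowest for second inversion: Fb, Ab, Bb, Db.

Fb, Ab, Bb, Db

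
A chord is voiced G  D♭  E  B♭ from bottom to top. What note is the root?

G, Db, E, Bb are the tones of an E diminished seventh chord (E–G–Bb–Db), making E the root.

E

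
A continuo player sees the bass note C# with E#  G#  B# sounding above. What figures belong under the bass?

7

The notes C#, E#, G#, B# stack in thirds as C#–E#–G#–B# — a C# major seventh chord. The bass C# is the root, so this is root position: figured 7.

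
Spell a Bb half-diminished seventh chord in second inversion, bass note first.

Fb, Ab, Bb, Db

The chord tones are Bb–Db–Fb–Ab. With the fifth (Fb) lowest for second inversion: Fb, Ab, Bb, Db.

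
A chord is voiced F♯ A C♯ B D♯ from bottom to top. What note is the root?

B

Reordering F#, A, C#, B, D# into stacked thirds gives B–D#–F#–A–C#; the bottom of that stack, B, is the root.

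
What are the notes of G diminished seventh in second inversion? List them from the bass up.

Db, Fb, G, Bb

The chord tones are G–Bb–Db–Fb. With the fifth (Db) lowest for second inversion: Db, Fb, G, Bb.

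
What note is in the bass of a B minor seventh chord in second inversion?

The fifth of B minor seventh (B–D–F#–A) is F#; that is the bass in second inversion.

F#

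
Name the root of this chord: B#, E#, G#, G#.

E#

Reordering B#, E#, G# into stacked thirds gives E#–G#–B#; the bottom of that stack, E#, is the root.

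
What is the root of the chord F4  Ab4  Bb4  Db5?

Bb

Reordering F, Ab, Bb, Db into stacked thirds gives Bb–Db–F–Ab; the bottom of that stack, Bb, is the root.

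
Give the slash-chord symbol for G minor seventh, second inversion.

Second inversion of G minor seventh has the fifth (D) in the bass. As a slash chord: Gm7/D.

Gm7/D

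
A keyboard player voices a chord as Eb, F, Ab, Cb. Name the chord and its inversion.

Reducing to letter names: Eb, F, Ab, Cb. These stack in thirds as F–Ab–Cb–Eb — an F half-diminished seventh chord.
The lowest note is Eb, the seventh of the chord, so this is third inversion (figured bass 4/2).

F half-diminished seventh, third inversion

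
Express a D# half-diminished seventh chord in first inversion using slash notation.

First inversion of D# half-diminished seventh has the third (F#) in the bass. As a slash chord: D#ø7/F#.

D#ø7/F#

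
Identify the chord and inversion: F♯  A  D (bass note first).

D major, first inversion

The pitch classes F#, A, D arrange in thirds as D–F#–A: a D major triad.
The lowest note is F#, the third of the chord, so this is first inversion (figured bass 6).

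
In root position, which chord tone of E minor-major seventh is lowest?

E

E minor-major seventh is E–G–B–D#. Root position places the root in the bass: E.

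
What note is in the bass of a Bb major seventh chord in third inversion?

In third inversion the seventh is lowest. For Bb major seventh (Bb–D–F–A) that is A.

A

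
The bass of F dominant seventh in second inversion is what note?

In second inversion the fifth is lowest. For F dominant seventh (F–A–C–Eb) that is C.

C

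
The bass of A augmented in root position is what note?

A augmented is A–C#–E#. Root position places the root in the bass: A.

A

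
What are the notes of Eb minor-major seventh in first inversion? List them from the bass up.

Gb, Bb, D, Eb

The chord tones are Eb–Gb–Bb–D. With the third (Gb) lowest for first inversion: Gb, Bb, D, Eb.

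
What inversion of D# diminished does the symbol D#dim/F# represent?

first inversion

D#dim/F# means D# diminished with F# in the bass. F# is the third of D# diminished (D#–F#–A), so this is first inversion.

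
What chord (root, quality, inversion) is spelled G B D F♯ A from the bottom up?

G major ninth, root position

Reducing to letter names: G, B, D, F#, A. These stack in thirds as G–B–D–F#–A — a G major ninth chord.
With the root (G) in the bass, the chord is in root position.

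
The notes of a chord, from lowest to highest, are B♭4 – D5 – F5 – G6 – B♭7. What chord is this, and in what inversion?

G minor seventh, first inversion

Reducing to letter names: Bb, D, F, G. These stack in thirds as G–Bb–D–F — a G minor seventh chord.
With the third (Bb) in the bass, the chord is in first inversion (figured bass 6/5).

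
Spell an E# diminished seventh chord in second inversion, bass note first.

Spelling E# diminished seventh: E#–G#–B–D. In second inversion the fifth is bass, giving B, D, E#, G# from the bottom.

B, D, E#, G#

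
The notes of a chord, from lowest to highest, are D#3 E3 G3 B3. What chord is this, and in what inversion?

E minor-major seventh, third inversion

Reducing to letter names: D#, E, G, B. These stack in thirds as E–G–B–D# — an E minor-major seventh chord.
The lowest note is D#, the seventh of the chord, so this is third inversion (figured bass 4/2).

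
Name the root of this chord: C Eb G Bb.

C

The distinct letter names are C, Eb, G, Bb. Arranged as a stack of thirds they read C–Eb–G–Bb, so C is the root (a C minor seventh chord).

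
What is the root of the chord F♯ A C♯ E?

F#

The distinct letter names are F#, A, C#, E. Arranged as a stack of thirds they read F#–A–C#–E, so F# is the root (an F# minor seventh chord).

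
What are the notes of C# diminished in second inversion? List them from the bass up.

G, C#, E

Spelling C# diminished: C#–E–G. In second inversion the fifth is bass, giving G, C#, E from the bottom.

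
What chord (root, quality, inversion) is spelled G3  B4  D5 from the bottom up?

G major, root position

The pitch classes G, B, D arrange in thirds as G–B–D: a G major triad.
G is the root of G major; root in the bass means root position (figured bass 5/3).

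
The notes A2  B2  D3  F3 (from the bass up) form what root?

B

A, B, D, F are the tones of a B half-diminished seventh chord (B–D–F–A), making B the root.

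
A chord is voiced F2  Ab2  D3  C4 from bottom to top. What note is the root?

D

Reordering F, Ab, D, C into stacked thirds gives D–F–Ab–C; the bottom of that stack, D, is the root.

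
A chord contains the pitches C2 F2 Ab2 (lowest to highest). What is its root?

F

Reordering C, F, Ab into stacked thirds gives F–Ab–C; the bottom of that stack, F, is the root.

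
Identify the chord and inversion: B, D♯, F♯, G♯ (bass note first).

Reducing to letter names: B, D#, F#, G#. These stack in thirds as G#–B–D#–F# — a G# minor seventh chord.
The lowest note is B, the third of the chord, so this is first inversion (figured bass 6/5).

G# minor seventh, first inversion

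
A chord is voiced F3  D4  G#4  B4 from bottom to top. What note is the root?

Reordering F, D, G#, B into stacked thirds gives G#–B–D–F; the bottom of that stack, G#, is the root.

G#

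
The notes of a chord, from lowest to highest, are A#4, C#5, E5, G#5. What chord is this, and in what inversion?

A# half-diminished seventh, root position

Reducing to letter names: A#, C#, E, G#. These stack in thirds as A#–C#–E–G# — an A# half-diminished seventh chord.
A# is the root of A# half-diminished seventh; root in the bass means root position (figured bass 7).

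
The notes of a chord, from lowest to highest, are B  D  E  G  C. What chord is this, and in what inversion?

C major ninth, third inversion

Reducing to letter names: B, D, E, G, C. These stack in thirds as C–E–G–B–D — a C major ninth chord.
With the seventh (B) in the bass, the chord is in third inversion.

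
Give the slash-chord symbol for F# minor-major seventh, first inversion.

First inversion of F# minor-major seventh has the third (A) in the bass. As a slash chord: F#m(maj7)/A.

F#m(maj7)/A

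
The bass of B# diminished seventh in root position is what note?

In root position the root is lowest. For B# diminished seventh (B#–D#–F#–A) that is B#.

B#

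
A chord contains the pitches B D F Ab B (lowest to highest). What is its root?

Reordering B, D, F, Ab into stacked thirds gives B–D–F–Ab; the bottom of that stack, B, is the root.

B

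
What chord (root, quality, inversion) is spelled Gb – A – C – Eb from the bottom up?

Reducing to letter names: Gb, A, C, Eb. These stack in thirds as A–C–Eb–Gb — an A diminished seventh chord.
Gb is the seventh of A diminished seventh; seventh in the bass means third inversion (figured bass 4/2).

A diminished seventh, third inversion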